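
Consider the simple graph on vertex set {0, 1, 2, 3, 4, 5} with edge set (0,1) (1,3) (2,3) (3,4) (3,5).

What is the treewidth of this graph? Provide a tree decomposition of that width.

Each bag holds 2 vertices, so the decomposition has width 1, which upper-bounds the treewidth. G has an edge, so its treewidth is at least 1. Combining the bounds, tw(G) = 1.

Treewidth 1.
One optimal decomposition is:
Bags: B1 = {1, 3}  B2 = {3, 4}  B3 = {3, 5}  B4 = {0, 1}  B5 = {2, 3}
Tree: B1–B2, B1–B3, B1–B4, B3–B5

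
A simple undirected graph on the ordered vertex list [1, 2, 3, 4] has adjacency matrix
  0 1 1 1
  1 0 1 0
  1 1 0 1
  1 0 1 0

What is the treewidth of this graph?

A width-2 tree decomposition is:
Bags: B1 = {1, 3, 4}  B2 = {1, 2, 3}
Tree: B1–B2
Every bag has size at most 3, so the width is 3 − 1 = 2 and tw(G) ≤ 2. Conversely, {1, 2, 3} is a clique of size 3, and the vertices of any clique must share a bag in every tree decomposition; so some bag has ≥ 3 vertices and tw(G) ≥ 2. Hence tw(G) = 2 exactly.

2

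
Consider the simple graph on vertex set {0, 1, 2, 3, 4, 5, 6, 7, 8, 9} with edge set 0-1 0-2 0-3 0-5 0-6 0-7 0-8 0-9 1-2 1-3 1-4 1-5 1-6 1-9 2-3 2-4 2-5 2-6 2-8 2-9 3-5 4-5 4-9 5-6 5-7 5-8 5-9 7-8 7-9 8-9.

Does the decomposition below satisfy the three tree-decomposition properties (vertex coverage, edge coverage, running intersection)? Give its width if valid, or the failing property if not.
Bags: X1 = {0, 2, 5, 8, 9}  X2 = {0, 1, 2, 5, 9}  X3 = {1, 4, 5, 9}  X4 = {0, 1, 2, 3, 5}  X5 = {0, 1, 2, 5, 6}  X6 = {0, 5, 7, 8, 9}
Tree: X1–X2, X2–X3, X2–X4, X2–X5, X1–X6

No — edge (2,4) lies in no bag.

A tree decomposition must satisfy three properties: every vertex lies in some bag; for every edge, both endpoints lie together in some bag; and for every vertex, the bags containing it form a connected subtree. Here edge (2,4) lies in no bag, so the decomposition is invalid.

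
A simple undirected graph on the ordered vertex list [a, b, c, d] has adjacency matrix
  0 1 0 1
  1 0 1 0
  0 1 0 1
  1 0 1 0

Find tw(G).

A width-2 tree decomposition is:
Bags: B1 = {a, b, c}  B2 = {a, c, d}
Tree: B1–B2
The largest bag has 3 vertices, giving width 2; this decomposition certifies tw(G) ≤ 2. The edges a–b–c–d–a form a cycle, so G is not a tree and its treewidth is at least 2. Hence tw(G) = 2 exactly.

2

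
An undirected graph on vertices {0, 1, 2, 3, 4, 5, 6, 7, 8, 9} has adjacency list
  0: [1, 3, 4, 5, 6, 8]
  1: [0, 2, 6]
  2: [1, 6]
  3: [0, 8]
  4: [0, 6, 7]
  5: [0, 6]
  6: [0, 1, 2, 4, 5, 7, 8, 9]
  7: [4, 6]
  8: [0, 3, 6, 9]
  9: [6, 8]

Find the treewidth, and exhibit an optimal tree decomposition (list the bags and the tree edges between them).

Every bag has size at most 3, so the width is 3 − 1 = 2 and tw(G) ≤ 2. Conversely, {0, 3, 8} is a clique of size 3, and the vertices of any clique must share a bag in every tree decomposition; so some bag has ≥ 3 vertices and tw(G) ≥ 2. The upper and lower bounds meet at 2, so that is the treewidth.

Treewidth 2.
Bags: B1 = {0, 4, 6}  B2 = {0, 6, 8}  B3 = {0, 1, 6}  B4 = {0, 5, 6}  B5 = {4, 6, 7}  B6 = {6, 8, 9}  B7 = {0, 3, 8}  B8 = {1, 2, 6}
Tree: B1–B2, B1–B3, B1–B4, B1–B5, B2–B6, B2–B7, B3–B8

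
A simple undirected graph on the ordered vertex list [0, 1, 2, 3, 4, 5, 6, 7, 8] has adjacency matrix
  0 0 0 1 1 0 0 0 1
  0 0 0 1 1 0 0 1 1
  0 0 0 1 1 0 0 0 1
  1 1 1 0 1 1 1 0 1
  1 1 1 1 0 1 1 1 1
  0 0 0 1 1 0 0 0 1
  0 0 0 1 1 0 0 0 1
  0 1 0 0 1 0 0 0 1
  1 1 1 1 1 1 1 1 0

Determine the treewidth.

A width-3 tree decomposition is:
Bags: B1 = {2, 3, 4, 8}  B2 = {1, 3, 4, 8}  B3 = {3, 4, 6, 8}  B4 = {3, 4, 5, 8}  B5 = {1, 4, 7, 8}  B6 = {0, 3, 4, 8}
Tree: B1–B2, B1–B3, B3–B4, B2–B5, B2–B6
Each bag holds 4 vertices, so the decomposition has width 3, which upper-bounds the treewidth. For the lower bound, the 4 vertices {0, 3, 4, 8} are pairwise adjacent, and any tree decomposition puts a clique entirely inside one bag — forcing width ≥ 3. Hence tw(G) = 3 exactly.

3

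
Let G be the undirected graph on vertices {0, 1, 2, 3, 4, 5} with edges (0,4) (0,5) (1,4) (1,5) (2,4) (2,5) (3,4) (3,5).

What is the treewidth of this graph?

2

A width-2 tree decomposition is:
Bags: B1 = {0, 4, 5}  B2 = {3, 4, 5}  B3 = {2, 4, 5}  B4 = {1, 4, 5}
Tree: B1–B2, B2–B3, B3–B4
The largest bag has 3 vertices, giving width 2; this decomposition certifies tw(G) ≤ 2. For the lower bound, G contains the cycle 5–0–4–3–5, so G is not a forest; only forests have treewidth ≤ 1, hence tw(G) ≥ 2. Combining the bounds, tw(G) = 2.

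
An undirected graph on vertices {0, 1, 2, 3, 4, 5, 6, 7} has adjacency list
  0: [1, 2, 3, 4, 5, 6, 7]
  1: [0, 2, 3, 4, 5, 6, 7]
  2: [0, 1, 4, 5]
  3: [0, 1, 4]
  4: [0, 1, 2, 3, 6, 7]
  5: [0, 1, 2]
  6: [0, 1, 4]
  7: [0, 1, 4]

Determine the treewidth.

A width-3 tree decomposition is:
Bags: B1 = {0, 1, 2, 4}  B2 = {0, 1, 2, 5}  B3 = {0, 1, 4, 6}  B4 = {0, 1, 3, 4}  B5 = {0, 1, 4, 7}
Tree: B1–B2, B1–B3, B1–B4, B1–B5
Every bag has size at most 4, so the width is 4 − 1 = 3 and tw(G) ≤ 3. For the lower bound, the 4 vertices {0, 1, 2, 4} are pairwise adjacent, and any tree decomposition puts a clique entirely inside one bag — forcing width ≥ 3. The upper and lower bounds meet at 3, so that is the treewidth.

3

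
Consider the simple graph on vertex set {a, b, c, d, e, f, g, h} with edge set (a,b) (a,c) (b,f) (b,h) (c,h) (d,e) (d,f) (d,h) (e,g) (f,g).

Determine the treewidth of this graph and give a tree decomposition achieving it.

Treewidth 2.
One such decomposition:
Bags: B1 = {a, c, h}  B2 = {a, b, h}  B3 = {b, d, h}  B4 = {b, d, f}  B5 = {d, e, f}  B6 = {e, f, g}
Tree: B1–B2, B2–B3, B3–B4, B4–B5, B5–B6

Each bag holds 3 vertices, so the decomposition has width 2, which upper-bounds the treewidth. Since c–a–b–h–c is a cycle in G, G is not acyclic. Forests are exactly the graphs of treewidth ≤ 1, so tw(G) ≥ 2. The upper and lower bounds meet at 2, so that is the treewidth.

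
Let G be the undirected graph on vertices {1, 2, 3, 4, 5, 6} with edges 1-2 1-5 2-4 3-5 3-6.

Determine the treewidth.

1

A width-1 tree decomposition is:
Bags: B1 = {3, 6}  B2 = {3, 5}  B3 = {1, 5}  B4 = {1, 2}  B5 = {2, 4}
Tree: B1–B2, B2–B3, B3–B4, B4–B5
The largest bag has 2 vertices, giving width 1; this decomposition certifies tw(G) ≤ 1. G has an edge, so its treewidth is at least 1. Therefore the treewidth is 1.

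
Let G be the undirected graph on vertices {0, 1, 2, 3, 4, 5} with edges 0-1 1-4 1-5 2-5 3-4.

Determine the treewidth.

A width-1 tree decomposition is:
Bags: B1 = {0, 1}  B2 = {1, 4}  B3 = {1, 5}  B4 = {2, 5}  B5 = {3, 4}
Tree: B1–B2, B2–B3, B3–B4, B2–B5
The largest bag has 2 vertices, giving width 1; this decomposition certifies tw(G) ≤ 1. Since G has at least one edge (e.g. 1–0), it is not an edgeless graph, so tw(G) ≥ 1. The upper and lower bounds meet at 1, so that is the treewidth.

1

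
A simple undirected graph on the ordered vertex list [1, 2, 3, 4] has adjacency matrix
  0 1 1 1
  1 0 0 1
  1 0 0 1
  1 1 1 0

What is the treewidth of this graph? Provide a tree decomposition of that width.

Every bag has size at most 3, so the width is 3 − 1 = 2 and tw(G) ≤ 2. Conversely, {1, 2, 4} is a clique of size 3, and the vertices of any clique must share a bag in every tree decomposition; so some bag has ≥ 3 vertices and tw(G) ≥ 2. Therefore the treewidth is 2.

Treewidth 2.
One such decomposition:
Bags: B1 = {1, 2, 4}  B2 = {1, 3, 4}
Tree: B1–B2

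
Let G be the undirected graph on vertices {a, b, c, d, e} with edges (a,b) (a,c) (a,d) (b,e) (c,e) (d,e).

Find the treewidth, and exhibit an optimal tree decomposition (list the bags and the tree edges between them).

Treewidth 2.
One such decomposition:
Bags: B1 = {a, d, e}  B2 = {a, c, e}  B3 = {a, b, e}
Tree: B1–B2, B2–B3

Every bag has size at most 3, so the width is 3 − 1 = 2 and tw(G) ≤ 2. Since d–e–c–a–d is a cycle in G, G is not acyclic. Forests are exactly the graphs of treewidth ≤ 1, so tw(G) ≥ 2. The upper and lower bounds meet at 2, so that is the treewidth.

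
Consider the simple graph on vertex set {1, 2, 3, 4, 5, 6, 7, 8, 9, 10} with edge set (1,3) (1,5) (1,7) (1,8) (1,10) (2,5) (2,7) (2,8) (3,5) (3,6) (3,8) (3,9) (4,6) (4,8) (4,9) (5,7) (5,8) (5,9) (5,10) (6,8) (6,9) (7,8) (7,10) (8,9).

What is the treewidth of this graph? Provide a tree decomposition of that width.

Treewidth 3.
One optimal decomposition is:
Bags: B1 = {1, 3, 5, 8}  B2 = {3, 5, 8, 9}  B3 = {1, 5, 7, 8}  B4 = {2, 5, 7, 8}  B5 = {1, 5, 7, 10}  B6 = {3, 6, 8, 9}  B7 = {4, 6, 8, 9}
Tree: B1–B2, B1–B3, B3–B4, B3–B5, B2–B6, B6–B7

Every bag has size at most 4, so the width is 4 − 1 = 3 and tw(G) ≤ 3. On the other hand G contains the 4-clique {4, 6, 8, 9}. A clique must lie in a single bag of any decomposition, so no decomposition can have width below 3. Combining the bounds, tw(G) = 3.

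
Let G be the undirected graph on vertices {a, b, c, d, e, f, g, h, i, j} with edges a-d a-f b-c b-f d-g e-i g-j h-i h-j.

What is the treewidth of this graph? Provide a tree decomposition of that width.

Treewidth 1.
Bags: B1 = {e, i}  B2 = {h, i}  B3 = {h, j}  B4 = {g, j}  B5 = {d, g}  B6 = {a, d}  B7 = {a, f}  B8 = {b, f}  B9 = {b, c}
Tree: B1–B2, B2–B3, B3–B4, B4–B5, B5–B6, B6–B7, B7–B8, B8–B9

Every bag has size at most 2, so the width is 2 − 1 = 1 and tw(G) ≤ 1. Any graph with an edge has treewidth ≥ 1, and G has the edge e–i. Hence tw(G) = 1 exactly.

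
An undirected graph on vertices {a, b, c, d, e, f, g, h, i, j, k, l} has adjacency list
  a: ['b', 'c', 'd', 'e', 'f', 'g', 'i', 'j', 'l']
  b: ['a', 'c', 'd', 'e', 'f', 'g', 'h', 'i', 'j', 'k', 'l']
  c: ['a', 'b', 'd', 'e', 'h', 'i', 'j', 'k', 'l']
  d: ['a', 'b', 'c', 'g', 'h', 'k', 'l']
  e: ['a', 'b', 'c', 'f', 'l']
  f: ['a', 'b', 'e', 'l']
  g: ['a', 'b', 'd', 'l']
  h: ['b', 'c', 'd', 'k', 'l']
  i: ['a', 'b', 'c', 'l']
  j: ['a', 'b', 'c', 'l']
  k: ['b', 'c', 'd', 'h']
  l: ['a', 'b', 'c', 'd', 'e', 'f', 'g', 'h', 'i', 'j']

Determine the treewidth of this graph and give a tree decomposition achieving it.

Each bag holds 5 vertices, so the decomposition has width 4, which upper-bounds the treewidth. Conversely, {b, c, d, h, l} is a clique of size 5, and the vertices of any clique must share a bag in every tree decomposition; so some bag has ≥ 5 vertices and tw(G) ≥ 4. The upper and lower bounds meet at 4, so that is the treewidth.

Treewidth 4.
One optimal decomposition is:
Bags: B1 = {a, b, c, j, l}  B2 = {a, b, c, e, l}  B3 = {a, b, e, f, l}  B4 = {a, b, c, d, l}  B5 = {a, b, d, g, l}  B6 = {b, c, d, h, l}  B7 = {a, b, c, i, l}  B8 = {b, c, d, h, k}
Tree: B1–B2, B2–B3, B1–B4, B4–B5, B4–B6, B2–B7, B6–B8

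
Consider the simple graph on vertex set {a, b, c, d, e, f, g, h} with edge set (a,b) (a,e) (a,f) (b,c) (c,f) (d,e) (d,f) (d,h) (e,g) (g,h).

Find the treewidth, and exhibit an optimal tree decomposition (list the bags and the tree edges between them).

Each bag holds 3 vertices, so the decomposition has width 2, which upper-bounds the treewidth. For the lower bound, G contains the cycle h–g–e–d–h, so G is not a forest; only forests have treewidth ≤ 1, hence tw(G) ≥ 2. The upper and lower bounds meet at 2, so that is the treewidth.

Treewidth 2.
Bags: B1 = {d, g, h}  B2 = {d, e, g}  B3 = {d, e, f}  B4 = {a, e, f}  B5 = {a, c, f}  B6 = {a, b, c}
Tree: B1–B2, B2–B3, B3–B4, B4–B5, B5–B6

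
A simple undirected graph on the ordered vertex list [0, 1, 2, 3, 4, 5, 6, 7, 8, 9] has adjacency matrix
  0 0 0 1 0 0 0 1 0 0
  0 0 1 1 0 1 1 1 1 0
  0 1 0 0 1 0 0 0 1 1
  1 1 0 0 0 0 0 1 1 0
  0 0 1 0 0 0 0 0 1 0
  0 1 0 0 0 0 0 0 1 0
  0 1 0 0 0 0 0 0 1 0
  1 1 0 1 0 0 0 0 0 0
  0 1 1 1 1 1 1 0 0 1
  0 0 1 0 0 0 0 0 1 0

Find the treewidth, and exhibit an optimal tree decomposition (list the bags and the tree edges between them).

The largest bag has 3 vertices, giving width 2; this decomposition certifies tw(G) ≤ 2. On the other hand G contains the 3-clique {0, 3, 7}. A clique must lie in a single bag of any decomposition, so no decomposition can have width below 2. Combining the bounds, tw(G) = 2.

Treewidth 2.
One optimal decomposition is:
Bags: B1 = {1, 2, 8}  B2 = {1, 3, 8}  B3 = {2, 4, 8}  B4 = {2, 8, 9}  B5 = {1, 3, 7}  B6 = {1, 5, 8}  B7 = {0, 3, 7}  B8 = {1, 6, 8}
Tree: B1–B2, B1–B3, B3–B4, B2–B5, B1–B6, B5–B7, B6–B8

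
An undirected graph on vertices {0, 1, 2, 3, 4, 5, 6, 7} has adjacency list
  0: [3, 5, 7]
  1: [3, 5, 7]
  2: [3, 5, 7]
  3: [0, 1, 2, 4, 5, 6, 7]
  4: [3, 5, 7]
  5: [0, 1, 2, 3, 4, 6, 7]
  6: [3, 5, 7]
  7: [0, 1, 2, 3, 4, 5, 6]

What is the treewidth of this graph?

3

A width-3 tree decomposition is:
Bags: B1 = {3, 4, 5, 7}  B2 = {3, 5, 6, 7}  B3 = {2, 3, 5, 7}  B4 = {0, 3, 5, 7}  B5 = {1, 3, 5, 7}
Tree: B1–B2, B2–B3, B1–B4, B3–B5
Each bag holds 4 vertices, so the decomposition has width 3, which upper-bounds the treewidth. On the other hand G contains the 4-clique {0, 3, 5, 7}. A clique must lie in a single bag of any decomposition, so no decomposition can have width below 3. Combining the bounds, tw(G) = 3.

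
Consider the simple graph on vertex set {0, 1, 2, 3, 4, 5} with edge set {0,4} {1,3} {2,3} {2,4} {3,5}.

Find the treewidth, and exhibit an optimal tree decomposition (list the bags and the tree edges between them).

Treewidth 1.
One optimal decomposition is:
Bags: B1 = {2, 3}  B2 = {2, 4}  B3 = {1, 3}  B4 = {0, 4}  B5 = {3, 5}
Tree: B1–B2, B1–B3, B2–B4, B1–B5

The largest bag has 2 vertices, giving width 1; this decomposition certifies tw(G) ≤ 1. G has an edge, so its treewidth is at least 1. Combining the bounds, tw(G) = 1.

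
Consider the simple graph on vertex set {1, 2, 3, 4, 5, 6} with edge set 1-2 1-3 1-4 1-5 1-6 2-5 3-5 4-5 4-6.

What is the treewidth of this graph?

2

A width-2 tree decomposition is:
Bags: B1 = {1, 4, 5}  B2 = {1, 3, 5}  B3 = {1, 2, 5}  B4 = {1, 4, 6}
Tree: B1–B2, B2–B3, B1–B4
Each bag holds 3 vertices, so the decomposition has width 2, which upper-bounds the treewidth. On the other hand G contains the 3-clique {1, 2, 5}. A clique must lie in a single bag of any decomposition, so no decomposition can have width below 2. Combining the bounds, tw(G) = 2.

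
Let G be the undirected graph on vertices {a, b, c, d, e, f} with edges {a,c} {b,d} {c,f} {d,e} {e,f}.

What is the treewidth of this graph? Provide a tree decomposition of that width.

Every bag has size at most 2, so the width is 2 − 1 = 1 and tw(G) ≤ 1. Any graph with an edge has treewidth ≥ 1, and G has the edge a–c. Combining the bounds, tw(G) = 1.

Treewidth 1.
One such decomposition:
Bags: B1 = {a, c}  B2 = {c, f}  B3 = {e, f}  B4 = {d, e}  B5 = {b, d}
Tree: B1–B2, B2–B3, B3–B4, B4–B5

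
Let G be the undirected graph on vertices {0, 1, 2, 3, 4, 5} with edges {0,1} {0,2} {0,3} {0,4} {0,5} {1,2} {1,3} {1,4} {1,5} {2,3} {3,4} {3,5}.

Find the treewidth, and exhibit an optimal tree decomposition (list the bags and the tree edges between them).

Treewidth 3.
One optimal decomposition is:
Bags: B1 = {0, 1, 3, 5}  B2 = {0, 1, 3, 4}  B3 = {0, 1, 2, 3}
Tree: B1–B2, B2–B3

Every bag has size at most 4, so the width is 4 − 1 = 3 and tw(G) ≤ 3. On the other hand G contains the 4-clique {0, 1, 2, 3}. A clique must lie in a single bag of any decomposition, so no decomposition can have width below 3. Therefore the treewidth is 3.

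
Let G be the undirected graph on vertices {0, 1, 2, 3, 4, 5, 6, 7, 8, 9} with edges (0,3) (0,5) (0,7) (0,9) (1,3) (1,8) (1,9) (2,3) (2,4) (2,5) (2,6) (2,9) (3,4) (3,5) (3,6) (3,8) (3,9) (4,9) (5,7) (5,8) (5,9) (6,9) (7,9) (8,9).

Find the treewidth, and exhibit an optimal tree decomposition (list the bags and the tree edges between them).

Each bag holds 4 vertices, so the decomposition has width 3, which upper-bounds the treewidth. For the lower bound, the 4 vertices {0, 3, 5, 9} are pairwise adjacent, and any tree decomposition puts a clique entirely inside one bag — forcing width ≥ 3. Therefore the treewidth is 3.

Treewidth 3.
Bags: B1 = {0, 3, 5, 9}  B2 = {2, 3, 5, 9}  B3 = {3, 5, 8, 9}  B4 = {0, 5, 7, 9}  B5 = {1, 3, 8, 9}  B6 = {2, 3, 4, 9}  B7 = {2, 3, 6, 9}
Tree: B1–B2, B1–B3, B1–B4, B3–B5, B2–B6, B2–B7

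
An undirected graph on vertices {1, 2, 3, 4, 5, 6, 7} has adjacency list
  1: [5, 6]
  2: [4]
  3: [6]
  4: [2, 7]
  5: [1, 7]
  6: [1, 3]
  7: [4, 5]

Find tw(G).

1

A width-1 tree decomposition is:
Bags: B1 = {2, 4}  B2 = {4, 7}  B3 = {5, 7}  B4 = {1, 5}  B5 = {1, 6}  B6 = {3, 6}
Tree: B1–B2, B2–B3, B3–B4, B4–B5, B5–B6
The largest bag has 2 vertices, giving width 1; this decomposition certifies tw(G) ≤ 1. G has an edge, so its treewidth is at least 1. The upper and lower bounds meet at 1, so that is the treewidth.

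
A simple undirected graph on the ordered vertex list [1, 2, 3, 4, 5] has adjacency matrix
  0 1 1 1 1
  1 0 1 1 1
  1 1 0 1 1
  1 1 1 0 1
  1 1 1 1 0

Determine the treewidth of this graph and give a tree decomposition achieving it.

Treewidth 4.
One such decomposition:
Bags: B1 = {1, 2, 3, 4, 5}
Tree: (single bag)

A single bag containing all 5 vertices is trivially a valid decomposition of width 4. For the lower bound, the 5 vertices {1, 2, 3, 4, 5} are pairwise adjacent, and any tree decomposition puts a clique entirely inside one bag — forcing width ≥ 4. Combining the bounds, tw(G) = 4.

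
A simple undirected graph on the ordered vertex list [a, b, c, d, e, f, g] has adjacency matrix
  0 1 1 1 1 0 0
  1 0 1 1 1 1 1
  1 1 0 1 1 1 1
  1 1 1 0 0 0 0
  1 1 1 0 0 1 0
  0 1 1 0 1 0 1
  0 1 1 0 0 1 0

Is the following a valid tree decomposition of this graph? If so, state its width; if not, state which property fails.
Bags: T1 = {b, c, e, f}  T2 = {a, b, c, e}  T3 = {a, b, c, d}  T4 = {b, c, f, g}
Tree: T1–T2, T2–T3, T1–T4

Checking the three conditions: (i) the bags cover all of {a, b, c, d, e, f, g}; (ii) for each edge, some bag contains both endpoints; (iii) the bags containing any fixed vertex form a subtree. All hold, so the decomposition is valid with width 4 − 1 = 3.

Yes; width 3.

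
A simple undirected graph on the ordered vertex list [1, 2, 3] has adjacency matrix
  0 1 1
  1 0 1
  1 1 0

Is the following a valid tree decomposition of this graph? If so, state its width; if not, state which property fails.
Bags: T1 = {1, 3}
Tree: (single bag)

A tree decomposition must satisfy three properties: every vertex lies in some bag; for every edge, both endpoints lie together in some bag; and for every vertex, the bags containing it form a connected subtree. Here vertex 2 appears in no bag, so the decomposition is invalid.

No — vertex 2 appears in no bag.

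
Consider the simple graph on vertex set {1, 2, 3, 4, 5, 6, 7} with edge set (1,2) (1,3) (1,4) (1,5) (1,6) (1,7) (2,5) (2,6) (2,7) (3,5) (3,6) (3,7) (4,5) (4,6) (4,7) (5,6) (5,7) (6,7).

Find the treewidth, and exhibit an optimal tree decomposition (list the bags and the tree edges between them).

The largest bag has 5 vertices, giving width 4; this decomposition certifies tw(G) ≤ 4. Conversely, {1, 2, 5, 6, 7} is a clique of size 5, and the vertices of any clique must share a bag in every tree decomposition; so some bag has ≥ 5 vertices and tw(G) ≥ 4. Hence tw(G) = 4 exactly.

Treewidth 4.
One optimal decomposition is:
Bags: B1 = {1, 4, 5, 6, 7}  B2 = {1, 3, 5, 6, 7}  B3 = {1, 2, 5, 6, 7}
Tree: B1–B2, B2–B3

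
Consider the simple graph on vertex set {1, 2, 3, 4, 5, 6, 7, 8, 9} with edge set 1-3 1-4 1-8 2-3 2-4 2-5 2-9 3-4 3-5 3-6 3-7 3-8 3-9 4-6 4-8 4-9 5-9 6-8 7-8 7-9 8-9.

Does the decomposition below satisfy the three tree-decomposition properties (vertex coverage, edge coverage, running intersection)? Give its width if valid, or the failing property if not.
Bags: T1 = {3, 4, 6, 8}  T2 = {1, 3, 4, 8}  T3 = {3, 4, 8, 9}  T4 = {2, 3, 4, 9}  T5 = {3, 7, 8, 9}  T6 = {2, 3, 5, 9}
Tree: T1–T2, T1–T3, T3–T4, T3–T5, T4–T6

Checking the three conditions: (i) the bags cover all of {1, 2, 3, 4, 5, 6, 7, 8, 9}; (ii) for each edge, some bag contains both endpoints; (iii) the bags containing any fixed vertex form a subtree. All hold, so the decomposition is valid with width 4 − 1 = 3.

Yes; width 3.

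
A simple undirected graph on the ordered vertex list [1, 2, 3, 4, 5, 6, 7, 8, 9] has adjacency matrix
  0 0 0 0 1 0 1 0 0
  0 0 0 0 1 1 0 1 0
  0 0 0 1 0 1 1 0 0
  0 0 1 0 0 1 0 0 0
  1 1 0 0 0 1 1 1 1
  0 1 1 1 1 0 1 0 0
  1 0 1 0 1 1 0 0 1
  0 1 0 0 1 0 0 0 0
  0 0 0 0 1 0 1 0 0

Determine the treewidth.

2

A width-2 tree decomposition is:
Bags: B1 = {2, 5, 8}  B2 = {2, 5, 6}  B3 = {5, 6, 7}  B4 = {3, 6, 7}  B5 = {1, 5, 7}  B6 = {3, 4, 6}  B7 = {5, 7, 9}
Tree: B1–B2, B2–B3, B3–B4, B3–B5, B4–B6, B5–B7
Each bag holds 3 vertices, so the decomposition has width 2, which upper-bounds the treewidth. Conversely, {3, 4, 6} is a clique of size 3, and the vertices of any clique must share a bag in every tree decomposition; so some bag has ≥ 3 vertices and tw(G) ≥ 2. Therefore the treewidth is 2.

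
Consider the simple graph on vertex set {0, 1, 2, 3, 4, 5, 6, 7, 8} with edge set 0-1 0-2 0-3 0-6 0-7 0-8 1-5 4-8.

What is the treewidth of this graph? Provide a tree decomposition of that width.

Every bag has size at most 2, so the width is 2 − 1 = 1 and tw(G) ≤ 1. G has an edge, so its treewidth is at least 1. Hence tw(G) = 1 exactly.

Treewidth 1.
Bags: B1 = {0, 7}  B2 = {0, 2}  B3 = {0, 6}  B4 = {0, 8}  B5 = {0, 3}  B6 = {0, 1}  B7 = {1, 5}  B8 = {4, 8}
Tree: B1–B2, B1–B3, B1–B4, B4–B5, B3–B6, B6–B7, B4–B8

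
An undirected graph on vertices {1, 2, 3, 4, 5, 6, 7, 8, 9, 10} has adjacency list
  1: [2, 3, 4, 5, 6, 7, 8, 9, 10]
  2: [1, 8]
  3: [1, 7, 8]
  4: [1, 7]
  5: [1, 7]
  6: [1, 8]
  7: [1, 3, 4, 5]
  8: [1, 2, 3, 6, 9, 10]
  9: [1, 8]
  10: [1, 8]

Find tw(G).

2

A width-2 tree decomposition is:
Bags: B1 = {1, 6, 8}  B2 = {1, 3, 8}  B3 = {1, 2, 8}  B4 = {1, 8, 10}  B5 = {1, 3, 7}  B6 = {1, 5, 7}  B7 = {1, 4, 7}  B8 = {1, 8, 9}
Tree: B1–B2, B1–B3, B1–B4, B2–B5, B5–B6, B5–B7, B1–B8
Each bag holds 3 vertices, so the decomposition has width 2, which upper-bounds the treewidth. For the lower bound, the 3 vertices {1, 2, 8} are pairwise adjacent, and any tree decomposition puts a clique entirely inside one bag — forcing width ≥ 2. Hence tw(G) = 2 exactly.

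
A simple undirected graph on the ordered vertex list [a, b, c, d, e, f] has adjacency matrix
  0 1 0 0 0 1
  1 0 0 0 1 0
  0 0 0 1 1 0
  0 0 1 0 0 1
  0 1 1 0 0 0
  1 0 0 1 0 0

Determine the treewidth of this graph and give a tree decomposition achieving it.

Treewidth 2.
One optimal decomposition is:
Bags: B1 = {c, d, e}  B2 = {d, e, f}  B3 = {a, e, f}  B4 = {a, b, e}
Tree: B1–B2, B2–B3, B3–B4

The largest bag has 3 vertices, giving width 2; this decomposition certifies tw(G) ≤ 2. For the lower bound, G contains the cycle e–c–d–f–a–b–e, so G is not a forest; only forests have treewidth ≤ 1, hence tw(G) ≥ 2. Combining the bounds, tw(G) = 2.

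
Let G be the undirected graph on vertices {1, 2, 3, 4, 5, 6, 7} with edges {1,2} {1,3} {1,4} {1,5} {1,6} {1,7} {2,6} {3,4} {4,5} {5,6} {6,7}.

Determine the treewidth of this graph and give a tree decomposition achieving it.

The largest bag has 3 vertices, giving width 2; this decomposition certifies tw(G) ≤ 2. Conversely, {1, 3, 4} is a clique of size 3, and the vertices of any clique must share a bag in every tree decomposition; so some bag has ≥ 3 vertices and tw(G) ≥ 2. Therefore the treewidth is 2.

Treewidth 2.
Bags: B1 = {1, 5, 6}  B2 = {1, 4, 5}  B3 = {1, 3, 4}  B4 = {1, 6, 7}  B5 = {1, 2, 6}
Tree: B1–B2, B2–B3, B1–B4, B4–B5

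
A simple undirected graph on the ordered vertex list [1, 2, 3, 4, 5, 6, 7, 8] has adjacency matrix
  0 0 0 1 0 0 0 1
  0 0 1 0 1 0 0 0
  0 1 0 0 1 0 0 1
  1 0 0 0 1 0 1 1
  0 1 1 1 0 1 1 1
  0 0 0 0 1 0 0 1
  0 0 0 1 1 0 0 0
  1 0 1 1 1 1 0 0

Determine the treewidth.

A width-2 tree decomposition is:
Bags: B1 = {5, 6, 8}  B2 = {3, 5, 8}  B3 = {2, 3, 5}  B4 = {4, 5, 8}  B5 = {4, 5, 7}  B6 = {1, 4, 8}
Tree: B1–B2, B2–B3, B2–B4, B4–B5, B4–B6
The largest bag has 3 vertices, giving width 2; this decomposition certifies tw(G) ≤ 2. Conversely, {1, 4, 8} is a clique of size 3, and the vertices of any clique must share a bag in every tree decomposition; so some bag has ≥ 3 vertices and tw(G) ≥ 2. Therefore the treewidth is 2.

2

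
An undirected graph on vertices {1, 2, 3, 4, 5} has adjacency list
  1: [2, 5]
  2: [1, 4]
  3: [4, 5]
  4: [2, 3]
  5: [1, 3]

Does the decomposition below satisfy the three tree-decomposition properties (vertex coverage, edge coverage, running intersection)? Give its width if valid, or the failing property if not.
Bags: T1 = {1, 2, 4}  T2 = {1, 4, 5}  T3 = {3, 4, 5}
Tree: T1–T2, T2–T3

Every vertex of G appears in some bag (union = {1, 2, 3, 4, 5}); every edge is covered by a bag; and for each vertex v the set of bags containing v is connected in the bag tree. The decomposition is therefore valid. The largest bag has 3 vertices, so the width is 2.

Yes; width 2.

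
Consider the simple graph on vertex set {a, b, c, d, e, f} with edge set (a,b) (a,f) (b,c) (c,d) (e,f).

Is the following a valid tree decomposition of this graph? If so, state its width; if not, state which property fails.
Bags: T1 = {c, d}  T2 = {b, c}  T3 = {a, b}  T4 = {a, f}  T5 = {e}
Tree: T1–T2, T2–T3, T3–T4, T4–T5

A tree decomposition must satisfy three properties: every vertex lies in some bag; for every edge, both endpoints lie together in some bag; and for every vertex, the bags containing it form a connected subtree. Here edge (f,e) lies in no bag, so the decomposition is invalid.

No — edge (f,e) lies in no bag.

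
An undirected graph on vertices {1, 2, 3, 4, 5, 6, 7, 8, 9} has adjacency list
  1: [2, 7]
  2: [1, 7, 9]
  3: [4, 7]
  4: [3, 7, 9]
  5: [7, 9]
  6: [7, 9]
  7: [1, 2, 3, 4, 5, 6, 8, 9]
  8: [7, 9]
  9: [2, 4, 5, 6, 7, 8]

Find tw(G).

2

A width-2 tree decomposition is:
Bags: B1 = {2, 7, 9}  B2 = {6, 7, 9}  B3 = {4, 7, 9}  B4 = {1, 2, 7}  B5 = {5, 7, 9}  B6 = {3, 4, 7}  B7 = {7, 8, 9}
Tree: B1–B2, B2–B3, B1–B4, B2–B5, B3–B6, B5–B7
Each bag holds 3 vertices, so the decomposition has width 2, which upper-bounds the treewidth. Conversely, {1, 2, 7} is a clique of size 3, and the vertices of any clique must share a bag in every tree decomposition; so some bag has ≥ 3 vertices and tw(G) ≥ 2. Combining the bounds, tw(G) = 2.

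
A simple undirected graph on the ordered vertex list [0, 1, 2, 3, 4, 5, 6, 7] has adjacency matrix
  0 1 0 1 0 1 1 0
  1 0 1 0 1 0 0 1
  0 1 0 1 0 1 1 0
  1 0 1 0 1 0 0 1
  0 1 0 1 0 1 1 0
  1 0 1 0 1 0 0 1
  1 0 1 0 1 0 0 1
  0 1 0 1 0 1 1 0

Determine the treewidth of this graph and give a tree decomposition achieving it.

Each bag holds 5 vertices, so the decomposition has width 4, which upper-bounds the treewidth. For the lower bound: the 5 vertex sets {3,7}, {4,6}, {2,5}, {1}, {0} are disjoint, each induces a connected subgraph, and every pair is joined by at least one edge of G. Contracting each set to a single vertex therefore yields K_{5} as a minor, and since treewidth is minor-monotone, tw(G) ≥ tw(K_{5}) = 4. Hence tw(G) = 4 exactly.

Treewidth 4.
One such decomposition:
Bags: B1 = {1, 3, 5, 6, 7}  B2 = {1, 3, 4, 5, 6}  B3 = {1, 2, 3, 5, 6}  B4 = {0, 1, 3, 5, 6}
Tree: B1–B2, B2–B3, B3–B4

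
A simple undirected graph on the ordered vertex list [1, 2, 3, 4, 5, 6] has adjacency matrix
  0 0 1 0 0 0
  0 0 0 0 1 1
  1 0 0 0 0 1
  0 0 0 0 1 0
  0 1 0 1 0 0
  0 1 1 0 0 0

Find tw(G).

1

A width-1 tree decomposition is:
Bags: B1 = {1, 3}  B2 = {3, 6}  B3 = {2, 6}  B4 = {2, 5}  B5 = {4, 5}
Tree: B1–B2, B2–B3, B3–B4, B4–B5
Every bag has size at most 2, so the width is 2 − 1 = 1 and tw(G) ≤ 1. Any graph with an edge has treewidth ≥ 1, and G has the edge 1–3. Hence tw(G) = 1 exactly.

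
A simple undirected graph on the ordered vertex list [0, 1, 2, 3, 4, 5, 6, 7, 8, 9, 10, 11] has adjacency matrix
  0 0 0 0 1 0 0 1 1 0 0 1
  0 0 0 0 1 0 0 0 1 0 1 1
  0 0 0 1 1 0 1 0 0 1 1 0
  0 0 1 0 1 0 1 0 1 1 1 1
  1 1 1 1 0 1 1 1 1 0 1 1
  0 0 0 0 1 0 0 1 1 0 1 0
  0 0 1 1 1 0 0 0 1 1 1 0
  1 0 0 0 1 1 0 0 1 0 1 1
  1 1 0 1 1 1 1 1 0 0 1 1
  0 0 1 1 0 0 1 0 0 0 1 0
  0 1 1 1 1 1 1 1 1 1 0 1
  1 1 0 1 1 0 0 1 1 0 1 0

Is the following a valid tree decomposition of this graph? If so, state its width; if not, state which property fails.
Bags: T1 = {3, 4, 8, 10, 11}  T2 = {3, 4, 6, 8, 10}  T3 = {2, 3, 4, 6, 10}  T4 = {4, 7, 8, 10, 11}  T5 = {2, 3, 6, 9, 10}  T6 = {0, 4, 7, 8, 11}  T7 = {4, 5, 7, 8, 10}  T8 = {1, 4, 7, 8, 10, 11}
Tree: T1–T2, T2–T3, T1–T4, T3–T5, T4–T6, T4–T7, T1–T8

A tree decomposition must satisfy three properties: every vertex lies in some bag; for every edge, both endpoints lie together in some bag; and for every vertex, the bags containing it form a connected subtree. Here bags containing vertex 7 are not connected in the tree, so the decomposition is invalid.

No — bags containing vertex 7 are not connected in the tree.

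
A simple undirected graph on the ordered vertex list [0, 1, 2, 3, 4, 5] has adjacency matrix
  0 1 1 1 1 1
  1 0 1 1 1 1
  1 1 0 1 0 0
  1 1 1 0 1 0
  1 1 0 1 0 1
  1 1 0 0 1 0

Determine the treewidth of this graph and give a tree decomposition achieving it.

Every bag has size at most 4, so the width is 4 − 1 = 3 and tw(G) ≤ 3. For the lower bound, the 4 vertices {0, 1, 2, 3} are pairwise adjacent, and any tree decomposition puts a clique entirely inside one bag — forcing width ≥ 3. The upper and lower bounds meet at 3, so that is the treewidth.

Treewidth 3.
One optimal decomposition is:
Bags: B1 = {0, 1, 3, 4}  B2 = {0, 1, 2, 3}  B3 = {0, 1, 4, 5}
Tree: B1–B2, B1–B3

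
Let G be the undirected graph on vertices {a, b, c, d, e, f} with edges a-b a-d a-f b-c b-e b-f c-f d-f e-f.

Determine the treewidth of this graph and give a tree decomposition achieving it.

Every bag has size at most 3, so the width is 3 − 1 = 2 and tw(G) ≤ 2. For the lower bound, the 3 vertices {a, d, f} are pairwise adjacent, and any tree decomposition puts a clique entirely inside one bag — forcing width ≥ 2. Therefore the treewidth is 2.

Treewidth 2.
One such decomposition:
Bags: B1 = {b, c, f}  B2 = {a, b, f}  B3 = {b, e, f}  B4 = {a, d, f}
Tree: B1–B2, B1–B3, B2–B4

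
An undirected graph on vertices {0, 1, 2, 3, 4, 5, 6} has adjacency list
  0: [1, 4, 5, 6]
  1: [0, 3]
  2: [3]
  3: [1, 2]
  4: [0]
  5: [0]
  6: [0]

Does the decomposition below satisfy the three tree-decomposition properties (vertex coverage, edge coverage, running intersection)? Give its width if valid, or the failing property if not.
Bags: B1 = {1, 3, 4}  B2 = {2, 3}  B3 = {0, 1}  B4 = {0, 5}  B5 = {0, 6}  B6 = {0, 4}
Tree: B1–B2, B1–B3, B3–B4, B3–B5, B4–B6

No — bags containing vertex 4 are not connected in the tree.

A tree decomposition must satisfy three properties: every vertex lies in some bag; for every edge, both endpoints lie together in some bag; and for every vertex, the bags containing it form a connected subtree. Here bags containing vertex 4 are not connected in the tree, so the decomposition is invalid.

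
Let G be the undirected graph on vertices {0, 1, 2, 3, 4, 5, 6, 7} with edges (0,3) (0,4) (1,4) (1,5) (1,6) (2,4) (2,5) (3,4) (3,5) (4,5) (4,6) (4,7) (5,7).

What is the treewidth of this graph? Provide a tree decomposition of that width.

Treewidth 2.
Bags: B1 = {3, 4, 5}  B2 = {1, 4, 5}  B3 = {4, 5, 7}  B4 = {0, 3, 4}  B5 = {2, 4, 5}  B6 = {1, 4, 6}
Tree: B1–B2, B1–B3, B1–B4, B2–B5, B2–B6

Every bag has size at most 3, so the width is 3 − 1 = 2 and tw(G) ≤ 2. For the lower bound, the 3 vertices {0, 3, 4} are pairwise adjacent, and any tree decomposition puts a clique entirely inside one bag — forcing width ≥ 2. Combining the bounds, tw(G) = 2.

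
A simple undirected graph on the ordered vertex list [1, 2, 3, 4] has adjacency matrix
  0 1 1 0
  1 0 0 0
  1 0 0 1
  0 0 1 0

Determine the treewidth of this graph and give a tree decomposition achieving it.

Treewidth 1.
One such decomposition:
Bags: B1 = {1, 2}  B2 = {1, 3}  B3 = {3, 4}
Tree: B1–B2, B2–B3

The largest bag has 2 vertices, giving width 1; this decomposition certifies tw(G) ≤ 1. Since G has at least one edge (e.g. 2–1), it is not an edgeless graph, so tw(G) ≥ 1. The upper and lower bounds meet at 1, so that is the treewidth.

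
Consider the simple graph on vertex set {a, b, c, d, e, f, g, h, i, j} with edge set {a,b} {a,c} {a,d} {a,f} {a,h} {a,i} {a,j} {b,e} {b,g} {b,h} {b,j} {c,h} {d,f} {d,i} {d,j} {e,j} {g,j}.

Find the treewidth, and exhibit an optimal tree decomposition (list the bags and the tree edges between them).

Treewidth 2.
One such decomposition:
Bags: B1 = {a, d, j}  B2 = {a, d, f}  B3 = {a, b, j}  B4 = {a, d, i}  B5 = {a, b, h}  B6 = {b, e, j}  B7 = {b, g, j}  B8 = {a, c, h}
Tree: B1–B2, B1–B3, B2–B4, B3–B5, B3–B6, B3–B7, B5–B8

The largest bag has 3 vertices, giving width 2; this decomposition certifies tw(G) ≤ 2. Conversely, {b, g, j} is a clique of size 3, and the vertices of any clique must share a bag in every tree decomposition; so some bag has ≥ 3 vertices and tw(G) ≥ 2. Hence tw(G) = 2 exactly.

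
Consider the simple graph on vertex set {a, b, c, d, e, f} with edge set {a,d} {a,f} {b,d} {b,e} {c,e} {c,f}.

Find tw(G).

2

A width-2 tree decomposition is:
Bags: B1 = {b, d, e}  B2 = {a, d, e}  B3 = {a, e, f}  B4 = {c, e, f}
Tree: B1–B2, B2–B3, B3–B4
The largest bag has 3 vertices, giving width 2; this decomposition certifies tw(G) ≤ 2. The edges e–b–d–a–f–c–e form a cycle, so G is not a tree and its treewidth is at least 2. Combining the bounds, tw(G) = 2.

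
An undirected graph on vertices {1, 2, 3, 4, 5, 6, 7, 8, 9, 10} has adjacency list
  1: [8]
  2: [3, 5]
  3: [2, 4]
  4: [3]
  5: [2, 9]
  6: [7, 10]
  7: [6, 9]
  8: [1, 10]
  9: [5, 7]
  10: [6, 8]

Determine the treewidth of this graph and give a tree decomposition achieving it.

The largest bag has 2 vertices, giving width 1; this decomposition certifies tw(G) ≤ 1. Since G has at least one edge (e.g. 1–8), it is not an edgeless graph, so tw(G) ≥ 1. Therefore the treewidth is 1.

Treewidth 1.
Bags: B1 = {1, 8}  B2 = {8, 10}  B3 = {6, 10}  B4 = {6, 7}  B5 = {7, 9}  B6 = {5, 9}  B7 = {2, 5}  B8 = {2, 3}  B9 = {3, 4}
Tree: B1–B2, B2–B3, B3–B4, B4–B5, B5–B6, B6–B7, B7–B8, B8–B9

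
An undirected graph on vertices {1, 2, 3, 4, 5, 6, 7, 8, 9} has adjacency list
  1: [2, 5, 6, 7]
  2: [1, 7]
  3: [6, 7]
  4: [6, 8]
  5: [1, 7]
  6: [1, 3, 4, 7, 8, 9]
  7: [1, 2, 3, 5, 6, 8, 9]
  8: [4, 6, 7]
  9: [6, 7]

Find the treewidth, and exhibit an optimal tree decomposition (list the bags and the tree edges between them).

Each bag holds 3 vertices, so the decomposition has width 2, which upper-bounds the treewidth. For the lower bound, the 3 vertices {4, 6, 8} are pairwise adjacent, and any tree decomposition puts a clique entirely inside one bag — forcing width ≥ 2. Hence tw(G) = 2 exactly.

Treewidth 2.
One optimal decomposition is:
Bags: B1 = {1, 6, 7}  B2 = {6, 7, 8}  B3 = {4, 6, 8}  B4 = {3, 6, 7}  B5 = {6, 7, 9}  B6 = {1, 2, 7}  B7 = {1, 5, 7}
Tree: B1–B2, B2–B3, B2–B4, B2–B5, B1–B6, B1–B7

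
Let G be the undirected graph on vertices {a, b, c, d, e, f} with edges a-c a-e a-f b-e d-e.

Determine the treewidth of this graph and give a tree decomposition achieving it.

Each bag holds 2 vertices, so the decomposition has width 1, which upper-bounds the treewidth. Any graph with an edge has treewidth ≥ 1, and G has the edge e–a. Therefore the treewidth is 1.

Treewidth 1.
One such decomposition:
Bags: B1 = {a, e}  B2 = {d, e}  B3 = {a, c}  B4 = {b, e}  B5 = {a, f}
Tree: B1–B2, B1–B3, B1–B4, B1–B5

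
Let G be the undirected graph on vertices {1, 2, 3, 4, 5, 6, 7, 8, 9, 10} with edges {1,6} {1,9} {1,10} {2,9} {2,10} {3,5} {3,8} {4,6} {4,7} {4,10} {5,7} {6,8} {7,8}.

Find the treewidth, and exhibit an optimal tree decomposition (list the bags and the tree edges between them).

Treewidth 2.
Bags: B1 = {1, 2, 9}  B2 = {1, 2, 10}  B3 = {1, 6, 10}  B4 = {4, 6, 10}  B5 = {4, 6, 8}  B6 = {4, 7, 8}  B7 = {3, 7, 8}  B8 = {3, 5, 7}
Tree: B1–B2, B2–B3, B3–B4, B4–B5, B5–B6, B6–B7, B7–B8

Every bag has size at most 3, so the width is 3 − 1 = 2 and tw(G) ≤ 2. For the lower bound, G contains the cycle 9–2–10–1–9, so G is not a forest; only forests have treewidth ≤ 1, hence tw(G) ≥ 2. Therefore the treewidth is 2.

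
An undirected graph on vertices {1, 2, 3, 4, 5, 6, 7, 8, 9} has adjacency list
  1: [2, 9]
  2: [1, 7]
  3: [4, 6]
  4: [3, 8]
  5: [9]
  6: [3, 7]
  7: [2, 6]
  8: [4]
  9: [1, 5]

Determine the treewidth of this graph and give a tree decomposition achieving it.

Treewidth 1.
One such decomposition:
Bags: B1 = {5, 9}  B2 = {1, 9}  B3 = {1, 2}  B4 = {2, 7}  B5 = {6, 7}  B6 = {3, 6}  B7 = {3, 4}  B8 = {4, 8}
Tree: B1–B2, B2–B3, B3–B4, B4–B5, B5–B6, B6–B7, B7–B8

The largest bag has 2 vertices, giving width 1; this decomposition certifies tw(G) ≤ 1. Since G has at least one edge (e.g. 5–9), it is not an edgeless graph, so tw(G) ≥ 1. Hence tw(G) = 1 exactly.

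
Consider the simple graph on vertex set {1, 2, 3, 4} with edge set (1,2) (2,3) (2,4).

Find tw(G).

1

A width-1 tree decomposition is:
Bags: B1 = {2, 4}  B2 = {2, 3}  B3 = {1, 2}
Tree: B1–B2, B1–B3
Every bag has size at most 2, so the width is 2 − 1 = 1 and tw(G) ≤ 1. G has an edge, so its treewidth is at least 1. The upper and lower bounds meet at 1, so that is the treewidth.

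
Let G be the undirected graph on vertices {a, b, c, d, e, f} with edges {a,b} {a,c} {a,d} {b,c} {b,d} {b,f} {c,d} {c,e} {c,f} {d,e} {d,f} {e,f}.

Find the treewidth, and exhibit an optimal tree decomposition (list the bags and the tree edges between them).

Treewidth 3.
One such decomposition:
Bags: B1 = {c, d, e, f}  B2 = {b, c, d, f}  B3 = {a, b, c, d}
Tree: B1–B2, B2–B3

The largest bag has 4 vertices, giving width 3; this decomposition certifies tw(G) ≤ 3. Conversely, {c, d, e, f} is a clique of size 4, and the vertices of any clique must share a bag in every tree decomposition; so some bag has ≥ 4 vertices and tw(G) ≥ 3. Therefore the treewidth is 3.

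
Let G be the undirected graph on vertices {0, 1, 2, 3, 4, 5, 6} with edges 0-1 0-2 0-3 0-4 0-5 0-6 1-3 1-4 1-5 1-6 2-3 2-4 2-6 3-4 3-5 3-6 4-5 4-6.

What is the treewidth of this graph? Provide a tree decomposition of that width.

Each bag holds 5 vertices, so the decomposition has width 4, which upper-bounds the treewidth. On the other hand G contains the 5-clique {0, 1, 3, 4, 5}. A clique must lie in a single bag of any decomposition, so no decomposition can have width below 4. Therefore the treewidth is 4.

Treewidth 4.
One such decomposition:
Bags: B1 = {0, 1, 3, 4, 6}  B2 = {0, 2, 3, 4, 6}  B3 = {0, 1, 3, 4, 5}
Tree: B1–B2, B1–B3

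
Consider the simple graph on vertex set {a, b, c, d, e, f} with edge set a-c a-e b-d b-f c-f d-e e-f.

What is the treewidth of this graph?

2

A width-2 tree decomposition is:
Bags: B1 = {b, d, f}  B2 = {d, e, f}  B3 = {c, e, f}  B4 = {a, c, e}
Tree: B1–B2, B2–B3, B3–B4
Each bag holds 3 vertices, so the decomposition has width 2, which upper-bounds the treewidth. For the lower bound, G contains the cycle b–d–e–f–b, so G is not a forest; only forests have treewidth ≤ 1, hence tw(G) ≥ 2. Therefore the treewidth is 2.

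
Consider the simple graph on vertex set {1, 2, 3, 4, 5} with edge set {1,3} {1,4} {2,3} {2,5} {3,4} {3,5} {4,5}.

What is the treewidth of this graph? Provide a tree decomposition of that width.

Treewidth 2.
Bags: B1 = {2, 3, 5}  B2 = {3, 4, 5}  B3 = {1, 3, 4}
Tree: B1–B2, B2–B3

The largest bag has 3 vertices, giving width 2; this decomposition certifies tw(G) ≤ 2. Conversely, {2, 3, 5} is a clique of size 3, and the vertices of any clique must share a bag in every tree decomposition; so some bag has ≥ 3 vertices and tw(G) ≥ 2. Hence tw(G) = 2 exactly.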